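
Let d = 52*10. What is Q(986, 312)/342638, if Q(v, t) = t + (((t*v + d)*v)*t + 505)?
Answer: 94797416881/342638 ≈ 2.7667e+5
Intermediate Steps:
d = 520
Q(v, t) = 505 + t + t*v*(520 + t*v) (Q(v, t) = t + (((t*v + 520)*v)*t + 505) = t + (((520 + t*v)*v)*t + 505) = t + ((v*(520 + t*v))*t + 505) = t + (t*v*(520 + t*v) + 505) = t + (505 + t*v*(520 + t*v)) = 505 + t + t*v*(520 + t*v))
Q(986, 312)/342638 = (505 + 312 + 312²*986² + 520*312*986)/342638 = (505 + 312 + 97344*972196 + 159968640)*(1/342638) = (505 + 312 + 94637447424 + 159968640)*(1/342638) = 94797416881*(1/342638) = 94797416881/342638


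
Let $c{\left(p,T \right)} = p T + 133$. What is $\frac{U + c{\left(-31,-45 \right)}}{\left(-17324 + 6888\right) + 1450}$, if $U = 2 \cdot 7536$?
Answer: $- \frac{8300}{4493} \approx -1.8473$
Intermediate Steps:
$c{\left(p,T \right)} = 133 + T p$ ($c{\left(p,T \right)} = T p + 133 = 133 + T p$)
$U = 15072$
$\frac{U + c{\left(-31,-45 \right)}}{\left(-17324 + 6888\right) + 1450} = \frac{15072 + \left(133 - -1395\right)}{\left(-17324 + 6888\right) + 1450} = \frac{15072 + \left(133 + 1395\right)}{-10436 + 1450} = \frac{15072 + 1528}{-8986} = 16600 \left(- \frac{1}{8986}\right) = - \frac{8300}{4493}$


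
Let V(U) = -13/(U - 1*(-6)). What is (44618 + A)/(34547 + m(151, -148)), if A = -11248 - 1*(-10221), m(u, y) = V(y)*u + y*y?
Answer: 6189922/8018005 ≈ 0.77200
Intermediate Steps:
V(U) = -13/(6 + U) (V(U) = -13/(U + 6) = -13/(6 + U))
m(u, y) = y**2 - 13*u/(6 + y) (m(u, y) = (-13/(6 + y))*u + y*y = -13*u/(6 + y) + y**2 = y**2 - 13*u/(6 + y))
A = -1027 (A = -11248 + 10221 = -1027)
(44618 + A)/(34547 + m(151, -148)) = (44618 - 1027)/(34547 + (-13*151 + (-148)**2*(6 - 148))/(6 - 148)) = 43591/(34547 + (-1963 + 21904*(-142))/(-142)) = 43591/(34547 - (-1963 - 3110368)/142) = 43591/(34547 - 1/142*(-3112331)) = 43591/(34547 + 3112331/142) = 43591/(8018005/142) = 43591*(142/8018005) = 6189922/8018005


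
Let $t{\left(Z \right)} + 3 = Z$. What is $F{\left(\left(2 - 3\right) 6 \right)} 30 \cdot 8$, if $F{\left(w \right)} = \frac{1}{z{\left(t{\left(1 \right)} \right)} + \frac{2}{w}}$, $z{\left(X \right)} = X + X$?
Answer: $- \frac{720}{13} \approx -55.385$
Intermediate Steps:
$t{\left(Z \right)} = -3 + Z$
$z{\left(X \right)} = 2 X$
$F{\left(w \right)} = \frac{1}{-4 + \frac{2}{w}}$ ($F{\left(w \right)} = \frac{1}{2 \left(-3 + 1\right) + \frac{2}{w}} = \frac{1}{2 \left(-2\right) + \frac{2}{w}} = \frac{1}{-4 + \frac{2}{w}}$)
$F{\left(\left(2 - 3\right) 6 \right)} 30 \cdot 8 = \frac{\left(2 - 3\right) 6}{2 \left(1 - 2 \left(2 - 3\right) 6\right)} 30 \cdot 8 = \frac{\left(-1\right) 6}{2 \left(1 - 2 \left(\left(-1\right) 6\right)\right)} 30 \cdot 8 = \frac{1}{2} \left(-6\right) \frac{1}{1 - -12} \cdot 30 \cdot 8 = \frac{1}{2} \left(-6\right) \frac{1}{1 + 12} \cdot 30 \cdot 8 = \frac{1}{2} \left(-6\right) \frac{1}{13} \cdot 30 \cdot 8 = \left(- \frac{3}{13}\right) 30 \cdot 8 = \left(- \frac{90}{13}\right) 8 = - \frac{720}{13}$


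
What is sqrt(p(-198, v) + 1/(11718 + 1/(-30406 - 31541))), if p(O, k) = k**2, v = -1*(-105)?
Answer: 6*sqrt(161370314296903090515)/725894945 ≈ 105.00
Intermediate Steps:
v = 105
sqrt(p(-198, v) + 1/(11718 + 1/(-30406 - 31541))) = sqrt(105**2 + 1/(11718 + 1/(-30406 - 31541))) = sqrt(11025 + 1/(11718 + 1/(-61947))) = sqrt(11025 + 1/(11718 - 1/61947)) = sqrt(11025 + 1/(725894945/61947)) = sqrt(11025 + 61947/725894945) = sqrt(8002991830572/725894945) = 6*sqrt(161370314296903090515)/725894945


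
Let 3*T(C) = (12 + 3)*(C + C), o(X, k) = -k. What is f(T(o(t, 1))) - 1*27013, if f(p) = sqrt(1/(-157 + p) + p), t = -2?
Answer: -27013 + I*sqrt(279057)/167 ≈ -27013.0 + 3.1632*I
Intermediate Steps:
T(C) = 10*C (T(C) = ((12 + 3)*(C + C))/3 = (15*(2*C))/3 = (30*C)/3 = 10*C)
f(p) = sqrt(p + 1/(-157 + p))
f(T(o(t, 1))) - 1*27013 = sqrt((1 + (10*(-1*1))*(-157 + 10*(-1*1)))/(-157 + 10*(-1*1))) - 1*27013 = sqrt((1 + (10*(-1))*(-157 + 10*(-1)))/(-157 + 10*(-1))) - 27013 = sqrt((1 - 10*(-157 - 10))/(-157 - 10)) - 27013 = sqrt((1 - 10*(-167))/(-167)) - 27013 = sqrt(-(1 + 1670)/167) - 27013 = sqrt(-1/167*1671) - 27013 = sqrt(-1671/167) - 27013 = I*sqrt(279057)/167 - 27013 = -27013 + I*sqrt(279057)/167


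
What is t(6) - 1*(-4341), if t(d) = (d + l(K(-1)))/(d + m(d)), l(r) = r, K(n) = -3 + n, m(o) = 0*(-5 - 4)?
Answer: 13024/3 ≈ 4341.3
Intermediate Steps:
m(o) = 0 (m(o) = 0*(-9) = 0)
t(d) = (-4 + d)/d (t(d) = (d + (-3 - 1))/(d + 0) = (d - 4)/d = (-4 + d)/d)
t(6) - 1*(-4341) = (-4 + 6)/6 - 1*(-4341) = (⅙)*2 + 4341 = ⅓ + 4341 = 13024/3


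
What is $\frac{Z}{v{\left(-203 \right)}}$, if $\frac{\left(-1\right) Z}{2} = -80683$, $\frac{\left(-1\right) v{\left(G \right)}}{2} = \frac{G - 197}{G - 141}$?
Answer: $- \frac{3469369}{50} \approx -69387.0$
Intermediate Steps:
$v{\left(G \right)} = - \frac{2 \left(-197 + G\right)}{-141 + G}$ ($v{\left(G \right)} = - 2 \frac{G - 197}{G - 141} = - 2 \frac{-197 + G}{-141 + G} = - \frac{2 \left(-197 + G\right)}{-141 + G}$)
$Z = 161366$ ($Z = \left(-2\right) \left(-80683\right) = 161366$)
$\frac{Z}{v{\left(-203 \right)}} = \frac{161366}{2 \frac{1}{-141 - 203} \left(197 - -203\right)} = \frac{161366}{2 \frac{1}{-344} \left(197 + 203\right)} = \frac{161366}{2 \left(- \frac{1}{344}\right) 400} = \frac{161366}{- \frac{100}{43}} = 161366 \left(- \frac{43}{100}\right) = - \frac{3469369}{50}$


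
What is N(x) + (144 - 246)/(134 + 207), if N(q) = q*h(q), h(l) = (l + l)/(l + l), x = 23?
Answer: 7741/341 ≈ 22.701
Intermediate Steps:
h(l) = 1 (h(l) = (2*l)/((2*l)) = (2*l)*(1/(2*l)) = 1)
N(q) = q (N(q) = q*1 = q)
N(x) + (144 - 246)/(134 + 207) = 23 + (144 - 246)/(134 + 207) = 23 - 102/341 = 7741/341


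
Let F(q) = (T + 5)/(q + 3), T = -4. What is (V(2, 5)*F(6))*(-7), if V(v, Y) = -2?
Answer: 14/9 ≈ 1.5556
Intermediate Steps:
F(q) = 1/(3 + q) (F(q) = (-4 + 5)/(q + 3) = 1/(3 + q))
(V(2, 5)*F(6))*(-7) = -2/(3 + 6)*(-7) = -2/9*(-7) = 14/9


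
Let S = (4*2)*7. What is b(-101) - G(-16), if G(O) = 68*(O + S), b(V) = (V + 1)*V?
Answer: 7380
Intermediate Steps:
S = 56 (S = 8*7 = 56)
b(V) = V*(1 + V) (b(V) = (1 + V)*V = V*(1 + V))
G(O) = 3808 + 68*O (G(O) = 68*(O + 56) = 68*(56 + O) = 3808 + 68*O)
b(-101) - G(-16) = -101*(1 - 101) - (3808 + 68*(-16)) = -101*(-100) - (3808 - 1088) = 10100 - 1*2720 = 10100 - 2720 = 7380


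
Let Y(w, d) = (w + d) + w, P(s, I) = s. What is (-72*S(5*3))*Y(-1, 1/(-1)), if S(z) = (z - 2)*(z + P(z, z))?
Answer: 84240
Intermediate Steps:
Y(w, d) = d + 2*w (Y(w, d) = (d + w) + w = d + 2*w)
S(z) = 2*z*(-2 + z) (S(z) = (z - 2)*(z + z) = (-2 + z)*(2*z) = 2*z*(-2 + z))
(-72*S(5*3))*Y(-1, 1/(-1)) = (-144*5*3*(-2 + 5*3))*(1/(-1) + 2*(-1)) = (-144*15*(-2 + 15))*(-1 - 2) = -144*15*13*(-3) = -72*390*(-3) = -28080*(-3) = 84240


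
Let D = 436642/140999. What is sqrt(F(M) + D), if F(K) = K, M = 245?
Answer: sqrt(4932341995603)/140999 ≈ 15.751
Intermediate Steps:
D = 436642/140999 (D = 436642*(1/140999) = 436642/140999 ≈ 3.0968)
sqrt(F(M) + D) = sqrt(245 + 436642/140999) = sqrt(34981397/140999) = sqrt(4932341995603)/140999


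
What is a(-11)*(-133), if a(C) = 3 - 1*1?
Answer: -266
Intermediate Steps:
a(C) = 2 (a(C) = 3 - 1 = 2)
a(-11)*(-133) = 2*(-133) = -266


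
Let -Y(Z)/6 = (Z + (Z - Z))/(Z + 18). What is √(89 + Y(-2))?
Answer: √359/2 ≈ 9.4736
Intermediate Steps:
Y(Z) = -6*Z/(18 + Z) (Y(Z) = -6*(Z + (Z - Z))/(Z + 18) = -6*(Z + 0)/(18 + Z) = -6*Z/(18 + Z))
√(89 + Y(-2)) = √(89 - 6*(-2)/(18 - 2)) = √(89 - 6*(-2)/16) = √(89 - 6*(-2)*1/16) = √(89 + ¾) = √(359/4) = √359/2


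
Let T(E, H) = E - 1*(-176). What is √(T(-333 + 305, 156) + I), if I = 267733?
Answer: √267881 ≈ 517.57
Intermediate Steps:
T(E, H) = 176 + E (T(E, H) = E + 176 = 176 + E)
√(T(-333 + 305, 156) + I) = √((176 + (-333 + 305)) + 267733) = √((176 - 28) + 267733) = √(148 + 267733) = √267881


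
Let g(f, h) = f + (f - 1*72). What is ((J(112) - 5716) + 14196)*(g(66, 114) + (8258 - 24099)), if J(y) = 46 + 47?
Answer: -135290513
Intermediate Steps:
J(y) = 93
g(f, h) = -72 + 2*f (g(f, h) = f + (f - 72) = f + (-72 + f) = -72 + 2*f)
((J(112) - 5716) + 14196)*(g(66, 114) + (8258 - 24099)) = ((93 - 5716) + 14196)*((-72 + 2*66) + (8258 - 24099)) = (-5623 + 14196)*((-72 + 132) - 15841) = 8573*(60 - 15841) = 8573*(-15781) = -135290513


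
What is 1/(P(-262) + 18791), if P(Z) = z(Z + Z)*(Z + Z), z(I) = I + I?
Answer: 1/567943 ≈ 1.7607e-6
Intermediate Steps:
z(I) = 2*I
P(Z) = 8*Z² (P(Z) = (2*(Z + Z))*(Z + Z) = (2*(2*Z))*(2*Z) = (4*Z)*(2*Z) = 8*Z²)
1/(P(-262) + 18791) = 1/(8*(-262)² + 18791) = 1/(8*68644 + 18791) = 1/(549152 + 18791) = 1/567943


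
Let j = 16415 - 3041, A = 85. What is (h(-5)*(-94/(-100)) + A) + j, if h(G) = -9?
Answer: 672527/50 ≈ 13451.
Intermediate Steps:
j = 13374
(h(-5)*(-94/(-100)) + A) + j = (-(-846)/(-100) + 85) + 13374 = (-(-846)*(-1)/100 + 85) + 13374 = (-9*47/50 + 85) + 13374 = (-423/50 + 85) + 13374 = 3827/50 + 13374 = 672527/50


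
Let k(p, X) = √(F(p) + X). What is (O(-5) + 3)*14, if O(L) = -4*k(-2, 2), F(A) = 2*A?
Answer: 42 - 56*I*√2 ≈ 42.0 - 79.196*I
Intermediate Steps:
k(p, X) = √(X + 2*p) (k(p, X) = √(2*p + X) = √(X + 2*p))
O(L) = -4*I*√2 (O(L) = -4*√(2 + 2*(-2)) = -4*√(2 - 4) = -4*I*√2)
(O(-5) + 3)*14 = (-4*I*√2 + 3)*14 = (3 - 4*I*√2)*14 = 42 - 56*I*√2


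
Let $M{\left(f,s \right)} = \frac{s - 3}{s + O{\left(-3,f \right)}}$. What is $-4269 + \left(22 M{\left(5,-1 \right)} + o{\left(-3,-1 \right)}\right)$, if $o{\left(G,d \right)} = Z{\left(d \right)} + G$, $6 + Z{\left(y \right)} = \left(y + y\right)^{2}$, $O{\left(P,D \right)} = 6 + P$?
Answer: $-4318$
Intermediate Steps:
$Z{\left(y \right)} = -6 + 4 y^{2}$ ($Z{\left(y \right)} = -6 + \left(y + y\right)^{2} = -6 + \left(2 y\right)^{2} = -6 + 4 y^{2}$)
$o{\left(G,d \right)} = -6 + G + 4 d^{2}$ ($o{\left(G,d \right)} = \left(-6 + 4 d^{2}\right) + G = -6 + G + 4 d^{2}$)
$M{\left(f,s \right)} = \frac{-3 + s}{3 + s}$ ($M{\left(f,s \right)} = \frac{s - 3}{s + \left(6 - 3\right)} = \frac{-3 + s}{s + 3} = \frac{-3 + s}{3 + s}$)
$-4269 + \left(22 M{\left(5,-1 \right)} + o{\left(-3,-1 \right)}\right) = -4269 + \left(22 \frac{-3 - 1}{3 - 1} - \left(9 - 4\right)\right) = -4269 + \left(22 \cdot \frac{1}{2} \left(-4\right) - 5\right) = -4269 + \left(22 \left(-2\right) - 5\right) = -4269 - 49 = -4318$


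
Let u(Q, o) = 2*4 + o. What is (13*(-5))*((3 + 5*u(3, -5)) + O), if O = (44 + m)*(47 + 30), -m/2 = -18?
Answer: -401570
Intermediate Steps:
u(Q, o) = 8 + o
m = 36 (m = -2*(-18) = 36)
O = 6160 (O = (44 + 36)*(47 + 30) = 80*77 = 6160)
(13*(-5))*((3 + 5*u(3, -5)) + O) = (13*(-5))*((3 + 5*(8 - 5)) + 6160) = -65*((3 + 5*3) + 6160) = -65*((3 + 15) + 6160) = -65*(18 + 6160) = -65*6178 = -401570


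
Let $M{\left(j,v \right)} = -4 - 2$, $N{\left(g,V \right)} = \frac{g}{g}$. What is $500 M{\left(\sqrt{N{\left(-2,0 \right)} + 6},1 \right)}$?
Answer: $-3000$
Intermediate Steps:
$N{\left(g,V \right)} = 1$
$M{\left(j,v \right)} = -6$
$500 M{\left(\sqrt{N{\left(-2,0 \right)} + 6},1 \right)} = 500 \left(-6\right) = -3000$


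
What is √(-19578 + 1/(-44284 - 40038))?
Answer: I*√139203489497674/84322 ≈ 139.92*I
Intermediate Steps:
√(-19578 + 1/(-44284 - 40038)) = √(-19578 + 1/(-84322)) = √(-19578 - 1/84322) = √(-1650856117/84322) = I*√139203489497674/84322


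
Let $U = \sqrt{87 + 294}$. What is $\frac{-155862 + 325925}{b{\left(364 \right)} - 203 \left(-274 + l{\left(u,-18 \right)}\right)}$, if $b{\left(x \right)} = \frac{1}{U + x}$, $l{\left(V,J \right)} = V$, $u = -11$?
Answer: $\frac{1299878868492407}{442215505536316} + \frac{170063 \sqrt{381}}{442215505536316} \approx 2.9395$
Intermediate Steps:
$U = \sqrt{381} \approx 19.519$
$b{\left(x \right)} = \frac{1}{x + \sqrt{381}}$ ($b{\left(x \right)} = \frac{1}{\sqrt{381} + x} = \frac{1}{x + \sqrt{381}}$)
$\frac{-155862 + 325925}{b{\left(364 \right)} - 203 \left(-274 + l{\left(u,-18 \right)}\right)} = \frac{-155862 + 325925}{\frac{1}{364 + \sqrt{381}} - 203 \left(-274 - 11\right)} = \frac{170063}{\frac{1}{364 + \sqrt{381}} - -57855} = \frac{170063}{\frac{1}{364 + \sqrt{381}} + 57855} = \frac{170063}{57855 + \frac{1}{364 + \sqrt{381}}}$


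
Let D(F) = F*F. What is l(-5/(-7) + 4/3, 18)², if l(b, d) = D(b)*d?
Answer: 13675204/2401 ≈ 5695.6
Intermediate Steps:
D(F) = F²
l(b, d) = d*b² (l(b, d) = b²*d = d*b²)
l(-5/(-7) + 4/3, 18)² = (18*(-5/(-7) + 4/3)²)² = (18*(-5*(-⅐) + 4*(⅓))²)² = (18*(5/7 + 4/3)²)² = (18*(43/21)²)² = (18*(1849/441))² = (3698/49)² = 13675204/2401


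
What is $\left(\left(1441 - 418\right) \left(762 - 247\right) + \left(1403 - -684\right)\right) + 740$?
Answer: $529672$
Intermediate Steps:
$\left(\left(1441 - 418\right) \left(762 - 247\right) + \left(1403 - -684\right)\right) + 740 = \left(1023 \cdot 515 + \left(1403 + 684\right)\right) + 740 = \left(526845 + 2087\right) + 740 = 528932 + 740 = 529672$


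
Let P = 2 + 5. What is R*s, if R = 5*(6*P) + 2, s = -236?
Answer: -50032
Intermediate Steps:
P = 7
R = 212 (R = 5*(6*7) + 2 = 5*42 + 2 = 210 + 2 = 212)
R*s = 212*(-236) = -50032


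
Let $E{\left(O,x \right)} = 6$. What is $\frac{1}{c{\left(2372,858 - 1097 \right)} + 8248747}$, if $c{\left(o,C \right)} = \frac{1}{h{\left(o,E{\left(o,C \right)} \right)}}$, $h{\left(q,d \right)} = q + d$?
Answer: $\frac{2378}{19615520367} \approx 1.2123 \cdot 10^{-7}$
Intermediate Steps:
$h{\left(q,d \right)} = d + q$
$c{\left(o,C \right)} = \frac{1}{6 + o}$
$\frac{1}{c{\left(2372,858 - 1097 \right)} + 8248747} = \frac{1}{\frac{1}{6 + 2372} + 8248747} = \frac{1}{\frac{1}{2378} + 8248747} = \frac{1}{\frac{19615520367}{2378}} = \frac{2378}{19615520367}$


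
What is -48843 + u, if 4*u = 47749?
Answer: -147623/4 ≈ -36906.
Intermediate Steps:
u = 47749/4 (u = (1/4)*47749 = 47749/4 ≈ 11937.)
-48843 + u = -48843 + 47749/4 = -147623/4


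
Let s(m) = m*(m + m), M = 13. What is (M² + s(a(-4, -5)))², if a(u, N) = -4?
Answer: 40401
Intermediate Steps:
s(m) = 2*m² (s(m) = m*(2*m) = 2*m²)
(M² + s(a(-4, -5)))² = (13² + 2*(-4)²)² = (169 + 2*16)² = (169 + 32)² = 201² = 40401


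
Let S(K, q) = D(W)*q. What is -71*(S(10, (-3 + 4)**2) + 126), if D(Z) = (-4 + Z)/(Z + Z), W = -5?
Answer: -90099/10 ≈ -9009.9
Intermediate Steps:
D(Z) = (-4 + Z)/(2*Z) (D(Z) = (-4 + Z)/((2*Z)) = (-4 + Z)*(1/(2*Z)) = (-4 + Z)/(2*Z))
S(K, q) = 9*q/10 (S(K, q) = ((1/2)*(-4 - 5)/(-5))*q = ((1/2)*(-1/5)*(-9))*q = 9*q/10)
-71*(S(10, (-3 + 4)**2) + 126) = -71*(9*(-3 + 4)**2/10 + 126) = -71*((9/10)*1**2 + 126) = -71*((9/10)*1 + 126) = -71*(9/10 + 126) = -71*1269/10 = -90099/10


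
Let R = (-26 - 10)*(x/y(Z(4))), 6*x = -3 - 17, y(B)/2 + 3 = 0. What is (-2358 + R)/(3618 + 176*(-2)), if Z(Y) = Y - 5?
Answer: -1189/1633 ≈ -0.72811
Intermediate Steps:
Z(Y) = -5 + Y
y(B) = -6 (y(B) = -6 + 2*0 = -6 + 0 = -6)
x = -10/3 (x = (-3 - 17)/6 = (1/6)*(-20) = -10/3 ≈ -3.3333)
R = -20 (R = (-26 - 10)*(-10/3/(-6)) = -(-120)*(-1)/6 = -36*5/9 = -20)
(-2358 + R)/(3618 + 176*(-2)) = (-2358 - 20)/(3618 + 176*(-2)) = -2378/(3618 - 352) = -2378/3266 = -2378*1/3266 = -1189/1633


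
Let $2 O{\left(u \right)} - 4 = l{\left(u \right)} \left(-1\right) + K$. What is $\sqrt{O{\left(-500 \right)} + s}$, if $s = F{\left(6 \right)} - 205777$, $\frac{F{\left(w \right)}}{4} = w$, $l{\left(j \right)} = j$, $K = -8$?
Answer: $i \sqrt{205505} \approx 453.33 i$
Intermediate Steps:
$F{\left(w \right)} = 4 w$
$O{\left(u \right)} = -2 - \frac{u}{2}$ ($O{\left(u \right)} = 2 + \frac{u \left(-1\right) - 8}{2} = 2 + \frac{- u - 8}{2} = 2 + \frac{-8 - u}{2} = 2 - \left(4 + \frac{u}{2}\right) = -2 - \frac{u}{2}$)
$s = -205753$ ($s = 4 \cdot 6 - 205777 = 24 - 205777 = -205753$)
$\sqrt{O{\left(-500 \right)} + s} = \sqrt{\left(-2 - -250\right) - 205753} = \sqrt{\left(-2 + 250\right) - 205753} = \sqrt{248 - 205753} = \sqrt{-205505} = i \sqrt{205505}$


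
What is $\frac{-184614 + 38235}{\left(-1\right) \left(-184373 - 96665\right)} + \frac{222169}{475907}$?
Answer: $- \frac{7224859331}{133747951466} \approx -0.054018$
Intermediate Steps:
$\frac{-184614 + 38235}{\left(-1\right) \left(-184373 - 96665\right)} + \frac{222169}{475907} = - \frac{146379}{\left(-1\right) \left(-184373 - 96665\right)} + 222169 \cdot \frac{1}{475907} = - \frac{146379}{\left(-1\right) \left(-281038\right)} + \frac{222169}{475907} = - \frac{146379}{281038} + \frac{222169}{475907} = - \frac{7224859331}{133747951466}$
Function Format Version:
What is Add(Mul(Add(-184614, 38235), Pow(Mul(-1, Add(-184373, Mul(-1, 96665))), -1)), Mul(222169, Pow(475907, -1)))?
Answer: Rational(-7224859331, 133747951466) ≈ -0.054018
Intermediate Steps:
Add(Mul(Add(-184614, 38235), Pow(Mul(-1, Add(-184373, Mul(-1, 96665))), -1)), Mul(222169, Pow(475907, -1))) = Add(Mul(-146379, Pow(Mul(-1, Add(-184373, -96665)), -1)), Mul(222169, Rational(1, 475907))) = Add(Mul(-146379, Pow(Mul(-1, -281038), -1)), Rational(222169, 475907)) = Add(Mul(-146379, Pow(281038, -1)), Rational(222169, 475907)) = Add(Mul(-146379, Rational(1, 281038)), Rational(222169, 475907)) = Add(Rational(-146379, 281038), Rational(222169, 475907)) = Rational(-7224859331, 133747951466)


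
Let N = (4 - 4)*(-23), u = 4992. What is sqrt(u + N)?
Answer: 8*sqrt(78) ≈ 70.654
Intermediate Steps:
N = 0 (N = 0*(-23) = 0)
sqrt(u + N) = sqrt(4992 + 0) = sqrt(4992) = 8*sqrt(78)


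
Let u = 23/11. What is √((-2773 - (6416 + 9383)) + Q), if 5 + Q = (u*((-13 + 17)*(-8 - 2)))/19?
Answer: I*√811654217/209 ≈ 136.31*I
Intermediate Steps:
u = 23/11 (u = 23*(1/11) = 23/11 ≈ 2.0909)
Q = -1965/209 (Q = -5 + (23*((-13 + 17)*(-8 - 2))/11)/19 = -5 + (23*(4*(-10))/11)*(1/19) = -5 + ((23/11)*(-40))*(1/19) = -5 - 920/11*1/19 = -5 - 920/209 = -1965/209 ≈ -9.4019)
√((-2773 - (6416 + 9383)) + Q) = √((-2773 - (6416 + 9383)) - 1965/209) = √((-2773 - 1*15799) - 1965/209) = √((-2773 - 15799) - 1965/209) = √(-18572 - 1965/209) = √(-3883513/209) = I*√811654217/209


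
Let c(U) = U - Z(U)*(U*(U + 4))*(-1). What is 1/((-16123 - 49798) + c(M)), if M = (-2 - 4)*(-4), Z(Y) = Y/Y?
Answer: -1/65225 ≈ -1.5332e-5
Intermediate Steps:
Z(Y) = 1
M = 24 (M = -6*(-4) = 24)
c(U) = U + U*(4 + U) (c(U) = U - 1*(U*(U + 4))*(-1) = U - 1*(U*(4 + U))*(-1) = U - U*(4 + U)*(-1) = U - (-1)*U*(4 + U) = U + U*(4 + U))
1/((-16123 - 49798) + c(M)) = 1/((-16123 - 49798) + 24*(5 + 24)) = 1/(-65921 + 24*29) = 1/(-65921 + 696) = 1/(-65225) = -1/65225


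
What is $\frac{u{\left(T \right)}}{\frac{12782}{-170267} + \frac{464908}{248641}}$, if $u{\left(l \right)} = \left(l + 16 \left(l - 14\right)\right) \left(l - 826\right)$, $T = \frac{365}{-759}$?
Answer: $\frac{4679888268632100993613}{43770842445479094} \approx 1.0692 \cdot 10^{5}$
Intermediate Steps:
$T = - \frac{365}{759}$ ($T = 365 \left(- \frac{1}{759}\right) = - \frac{365}{759} \approx -0.4809$)
$u{\left(l \right)} = \left(-826 + l\right) \left(-224 + 17 l\right)$ ($u{\left(l \right)} = \left(l + 16 \left(-14 + l\right)\right) \left(-826 + l\right) = \left(l + \left(-224 + 16 l\right)\right) \left(-826 + l\right) = \left(-224 + 17 l\right) \left(-826 + l\right) = \left(-826 + l\right) \left(-224 + 17 l\right)$)
$\frac{u{\left(T \right)}}{\frac{12782}{-170267} + \frac{464908}{248641}} = \frac{185024 - - \frac{5207090}{759} + 17 \left(- \frac{365}{759}\right)^{2}}{\frac{12782}{-170267} + \frac{464908}{248641}} = \frac{185024 + \frac{5207090}{759} + 17 \cdot \frac{133225}{576081}}{12782 \left(- \frac{1}{170267}\right) + 464908 \cdot \frac{1}{248641}} = \frac{185024 + \frac{5207090}{759} + \frac{2264825}{576081}}{- \frac{12782}{170267} + \frac{464908}{248641}} = \frac{110543257079}{576081 \cdot \frac{75980361174}{42335357147}} = \frac{110543257079}{576081} \cdot \frac{42335357147}{75980361174} = \frac{4679888268632100993613}{43770842445479094}$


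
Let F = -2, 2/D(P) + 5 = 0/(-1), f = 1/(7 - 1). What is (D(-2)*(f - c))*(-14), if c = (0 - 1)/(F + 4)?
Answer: 56/15 ≈ 3.7333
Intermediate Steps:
f = ⅙ (f = 1/6 = ⅙ ≈ 0.16667)
D(P) = -⅖ (D(P) = 2/(-5 + 0/(-1)) = 2/(-5 + 0*(-1)) = 2/(-5 + 0) = 2/(-5) = 2*(-⅕) = -⅖)
c = -½ (c = (0 - 1)/(-2 + 4) = -1/2 = -1*½ = -½ ≈ -0.50000)
(D(-2)*(f - c))*(-14) = -2*(⅙ - 1*(-½))/5*(-14) = -2*(⅙ + ½)/5*(-14) = -⅖*⅔*(-14) = -4/15*(-14) = 56/15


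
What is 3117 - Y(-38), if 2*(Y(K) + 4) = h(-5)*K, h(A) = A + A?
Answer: 2931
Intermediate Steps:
h(A) = 2*A
Y(K) = -4 - 5*K (Y(K) = -4 + ((2*(-5))*K)/2 = -4 + (-10*K)/2 = -4 - 5*K)
3117 - Y(-38) = 3117 - (-4 - 5*(-38)) = 3117 - (-4 + 190) = 3117 - 1*186 = 3117 - 186 = 2931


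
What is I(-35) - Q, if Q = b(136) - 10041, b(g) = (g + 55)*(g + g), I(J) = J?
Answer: -41946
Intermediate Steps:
b(g) = 2*g*(55 + g) (b(g) = (55 + g)*(2*g) = 2*g*(55 + g))
Q = 41911 (Q = 2*136*(55 + 136) - 10041 = 2*136*191 - 10041 = 51952 - 10041 = 41911)
I(-35) - Q = -35 - 1*41911 = -35 - 41911 = -41946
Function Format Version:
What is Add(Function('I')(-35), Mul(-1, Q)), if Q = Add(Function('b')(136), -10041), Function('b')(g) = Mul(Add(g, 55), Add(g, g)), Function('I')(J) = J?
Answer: -41946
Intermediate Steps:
Function('b')(g) = Mul(2, g, Add(55, g)) (Function('b')(g) = Mul(Add(55, g), Mul(2, g)) = Mul(2, g, Add(55, g)))
Q = 41911 (Q = Add(Mul(2, 136, Add(55, 136)), -10041) = Add(Mul(2, 136, 191), -10041) = Add(51952, -10041) = 41911)
Add(Function('I')(-35), Mul(-1, Q)) = Add(-35, Mul(-1, 41911)) = Add(-35, -41911) = -41946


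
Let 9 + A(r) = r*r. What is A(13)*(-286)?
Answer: -45760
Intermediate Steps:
A(r) = -9 + r² (A(r) = -9 + r*r = -9 + r²)
A(13)*(-286) = (-9 + 13²)*(-286) = (-9 + 169)*(-286) = 160*(-286) = -45760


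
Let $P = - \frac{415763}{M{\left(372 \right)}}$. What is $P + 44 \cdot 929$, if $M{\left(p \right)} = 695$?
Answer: $\frac{27993057}{695} \approx 40278.0$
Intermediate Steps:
$P = - \frac{415763}{695} \approx -598.22$
$P + 44 \cdot 929 = - \frac{415763}{695} + 44 \cdot 929 = - \frac{415763}{695} + 40876 = \frac{27993057}{695}$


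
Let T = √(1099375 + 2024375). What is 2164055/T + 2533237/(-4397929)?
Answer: -2533237/4397929 + 432811*√102/3570 ≈ 1223.8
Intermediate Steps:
T = 175*√102 (T = √3123750 = 175*√102 ≈ 1767.4)
2164055/T + 2533237/(-4397929) = 2164055/((175*√102)) + 2533237/(-4397929) = 2164055*(√102/17850) + 2533237*(-1/4397929) = 432811*√102/3570 - 2533237/4397929 = -2533237/4397929 + 432811*√102/3570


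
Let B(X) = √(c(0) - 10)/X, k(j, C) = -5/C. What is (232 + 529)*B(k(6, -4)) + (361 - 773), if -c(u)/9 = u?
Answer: -412 + 3044*I*√10/5 ≈ -412.0 + 1925.2*I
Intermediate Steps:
c(u) = -9*u
B(X) = I*√10/X (B(X) = √(-9*0 - 10)/X = √(0 - 10)/X = √(-10)/X = (I*√10)/X = I*√10/X)
(232 + 529)*B(k(6, -4)) + (361 - 773) = (232 + 529)*(I*√10/((-5/(-4)))) + (361 - 773) = 761*(I*√10/((-5*(-¼)))) - 412 = 761*(I*√10/(5/4)) - 412 = 761*(I*√10*(⅘)) - 412 = 761*(4*I*√10/5) - 412 = 3044*I*√10/5 - 412 = -412 + 3044*I*√10/5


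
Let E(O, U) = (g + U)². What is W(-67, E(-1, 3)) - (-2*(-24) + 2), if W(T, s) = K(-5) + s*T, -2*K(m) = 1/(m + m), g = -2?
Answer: -2339/20 ≈ -116.95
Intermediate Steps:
K(m) = -1/(4*m) (K(m) = -1/(2*(m + m)) = -1/(2*m)/2 = -1/(4*m))
E(O, U) = (-2 + U)²
W(T, s) = 1/20 + T*s (W(T, s) = -¼/(-5) + s*T = -¼*(-⅕) + T*s = 1/20 + T*s)
W(-67, E(-1, 3)) - (-2*(-24) + 2) = (1/20 - 67*(-2 + 3)²) - (-2*(-24) + 2) = (1/20 - 67*1²) - (48 + 2) = (1/20 - 67*1) - 1*50 = (1/20 - 67) - 50 = -1339/20 - 50 = -2339/20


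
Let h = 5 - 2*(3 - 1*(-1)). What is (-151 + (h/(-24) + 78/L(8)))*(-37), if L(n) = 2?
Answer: 33115/8 ≈ 4139.4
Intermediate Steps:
h = -3 (h = 5 - 2*(3 + 1) = 5 - 2*4 = 5 - 8 = -3)
(-151 + (h/(-24) + 78/L(8)))*(-37) = (-151 + (-3/(-24) + 78/2))*(-37) = (-151 + (-3*(-1/24) + 78*(1/2)))*(-37) = (-151 + (1/8 + 39))*(-37) = (-151 + 313/8)*(-37) = -895/8*(-37) = 33115/8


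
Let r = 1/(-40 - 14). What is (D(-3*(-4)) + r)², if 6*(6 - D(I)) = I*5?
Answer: 47089/2916 ≈ 16.148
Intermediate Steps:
r = -1/54 (r = 1/(-54) = -1/54 ≈ -0.018519)
D(I) = 6 - 5*I/6 (D(I) = 6 - I*5/6 = 6 - 5*I/6)
(D(-3*(-4)) + r)² = ((6 - (-5)*(-4)/2) - 1/54)² = ((6 - ⅚*12) - 1/54)² = ((6 - 10) - 1/54)² = (-4 - 1/54)² = (-217/54)² = 47089/2916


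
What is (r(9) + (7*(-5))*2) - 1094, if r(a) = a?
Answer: -1155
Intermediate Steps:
(r(9) + (7*(-5))*2) - 1094 = (9 + (7*(-5))*2) - 1094 = (9 - 35*2) - 1094 = (9 - 70) - 1094 = -61 - 1094 = -1155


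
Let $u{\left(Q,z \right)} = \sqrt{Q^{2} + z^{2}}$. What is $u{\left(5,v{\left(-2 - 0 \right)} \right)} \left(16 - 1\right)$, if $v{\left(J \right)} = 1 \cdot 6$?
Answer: $15 \sqrt{61} \approx 117.15$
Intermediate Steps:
$v{\left(J \right)} = 6$
$u{\left(5,v{\left(-2 - 0 \right)} \right)} \left(16 - 1\right) = \sqrt{5^{2} + 6^{2}} \left(16 - 1\right) = \sqrt{25 + 36} \cdot 15 = \sqrt{61} \cdot 15 = 15 \sqrt{61}$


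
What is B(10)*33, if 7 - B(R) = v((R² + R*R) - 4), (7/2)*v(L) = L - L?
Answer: 231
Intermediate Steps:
v(L) = 0 (v(L) = 2*(L - L)/7 = (2/7)*0 = 0)
B(R) = 7 (B(R) = 7 - 1*0 = 7 + 0 = 7)
B(10)*33 = 7*33 = 231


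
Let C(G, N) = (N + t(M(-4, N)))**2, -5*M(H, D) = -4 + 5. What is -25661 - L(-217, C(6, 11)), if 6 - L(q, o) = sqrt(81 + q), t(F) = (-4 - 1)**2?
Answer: -25667 + 2*I*sqrt(34) ≈ -25667.0 + 11.662*I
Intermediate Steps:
M(H, D) = -1/5 (M(H, D) = -(-4 + 5)/5 = -1/5*1 = -1/5)
t(F) = 25 (t(F) = (-5)**2 = 25)
C(G, N) = (25 + N)**2 (C(G, N) = (N + 25)**2 = (25 + N)**2)
L(q, o) = 6 - sqrt(81 + q)
-25661 - L(-217, C(6, 11)) = -25661 - (6 - sqrt(81 - 217)) = -25661 - (6 - sqrt(-136)) = -25661 - (6 - 2*I*sqrt(34)) = -25661 + (-6 + 2*I*sqrt(34)) = -25667 + 2*I*sqrt(34)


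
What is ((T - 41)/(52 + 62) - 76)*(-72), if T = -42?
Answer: 104964/19 ≈ 5524.4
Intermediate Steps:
((T - 41)/(52 + 62) - 76)*(-72) = ((-42 - 41)/(52 + 62) - 76)*(-72) = (-83/114 - 76)*(-72) = -8747/114*(-72) = 104964/19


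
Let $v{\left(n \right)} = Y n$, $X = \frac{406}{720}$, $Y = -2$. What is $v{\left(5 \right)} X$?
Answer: $- \frac{203}{36} \approx -5.6389$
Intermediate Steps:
$X = \frac{203}{360}$ ($X = 406 \cdot \frac{1}{720} = \frac{203}{360} \approx 0.56389$)
$v{\left(n \right)} = - 2 n$
$v{\left(5 \right)} X = \left(-2\right) 5 \cdot \frac{203}{360} = \left(-10\right) \frac{203}{360} = - \frac{203}{36}$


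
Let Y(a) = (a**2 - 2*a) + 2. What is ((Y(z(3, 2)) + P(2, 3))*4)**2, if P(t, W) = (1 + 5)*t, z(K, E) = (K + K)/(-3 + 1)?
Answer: 13456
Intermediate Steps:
z(K, E) = -K (z(K, E) = (2*K)/(-2) = (2*K)*(-1/2) = -K)
Y(a) = 2 + a**2 - 2*a
P(t, W) = 6*t
((Y(z(3, 2)) + P(2, 3))*4)**2 = (((2 + (-1*3)**2 - (-2)*3) + 6*2)*4)**2 = (((2 + (-3)**2 - 2*(-3)) + 12)*4)**2 = (((2 + 9 + 6) + 12)*4)**2 = ((17 + 12)*4)**2 = (29*4)**2 = 116**2 = 13456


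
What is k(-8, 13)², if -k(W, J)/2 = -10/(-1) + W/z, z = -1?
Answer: 1296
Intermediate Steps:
k(W, J) = -20 + 2*W (k(W, J) = -2*(-10/(-1) + W/(-1)) = -2*(-10*(-1) + W*(-1)) = -2*(10 - W) = -20 + 2*W)
k(-8, 13)² = (-20 + 2*(-8))² = (-20 - 16)² = (-36)² = 1296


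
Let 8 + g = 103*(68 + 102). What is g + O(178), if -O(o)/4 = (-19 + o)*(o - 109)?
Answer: -26382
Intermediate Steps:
O(o) = -4*(-109 + o)*(-19 + o) (O(o) = -4*(-19 + o)*(o - 109) = -4*(-19 + o)*(-109 + o) = -4*(-109 + o)*(-19 + o))
g = 17502 (g = -8 + 103*(68 + 102) = -8 + 103*170 = -8 + 17510 = 17502)
g + O(178) = 17502 + (-8284 - 4*178² + 512*178) = 17502 + (-8284 - 4*31684 + 91136) = 17502 + (-8284 - 126736 + 91136) = 17502 - 43884 = -26382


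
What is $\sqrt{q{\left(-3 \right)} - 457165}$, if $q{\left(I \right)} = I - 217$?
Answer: $i \sqrt{457385} \approx 676.3 i$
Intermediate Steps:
$q{\left(I \right)} = -217 + I$
$\sqrt{q{\left(-3 \right)} - 457165} = \sqrt{\left(-217 - 3\right) - 457165} = \sqrt{-220 - 457165} = \sqrt{-457385} = i \sqrt{457385}$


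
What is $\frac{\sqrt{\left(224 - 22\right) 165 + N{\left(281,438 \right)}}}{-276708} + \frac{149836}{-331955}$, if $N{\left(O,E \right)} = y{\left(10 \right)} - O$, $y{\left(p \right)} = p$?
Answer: $- \frac{149836}{331955} - \frac{\sqrt{33059}}{276708} \approx -0.45203$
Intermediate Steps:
$N{\left(O,E \right)} = 10 - O$
$\frac{\sqrt{\left(224 - 22\right) 165 + N{\left(281,438 \right)}}}{-276708} + \frac{149836}{-331955} = \frac{\sqrt{\left(224 - 22\right) 165 + \left(10 - 281\right)}}{-276708} + \frac{149836}{-331955} = \sqrt{202 \cdot 165 + \left(10 - 281\right)} \left(- \frac{1}{276708}\right) + 149836 \left(- \frac{1}{331955}\right) = \sqrt{33330 - 271} \left(- \frac{1}{276708}\right) - \frac{149836}{331955} = \sqrt{33059} \left(- \frac{1}{276708}\right) - \frac{149836}{331955} = - \frac{\sqrt{33059}}{276708} - \frac{149836}{331955} = - \frac{149836}{331955} - \frac{\sqrt{33059}}{276708}$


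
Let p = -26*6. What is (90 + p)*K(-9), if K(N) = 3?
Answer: -198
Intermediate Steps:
p = -156
(90 + p)*K(-9) = (90 - 156)*3 = -66*3 = -198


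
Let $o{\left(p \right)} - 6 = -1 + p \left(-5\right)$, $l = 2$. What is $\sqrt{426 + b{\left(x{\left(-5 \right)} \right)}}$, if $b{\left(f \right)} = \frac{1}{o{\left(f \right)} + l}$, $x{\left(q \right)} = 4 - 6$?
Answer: $\frac{\sqrt{123131}}{17} \approx 20.641$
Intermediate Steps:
$o{\left(p \right)} = 5 - 5 p$ ($o{\left(p \right)} = 6 + \left(-1 + p \left(-5\right)\right) = 6 - \left(1 + 5 p\right) = 5 - 5 p$)
$x{\left(q \right)} = -2$ ($x{\left(q \right)} = 4 - 6 = -2$)
$b{\left(f \right)} = \frac{1}{7 - 5 f}$ ($b{\left(f \right)} = \frac{1}{\left(5 - 5 f\right) + 2} = \frac{1}{7 - 5 f}$)
$\sqrt{426 + b{\left(x{\left(-5 \right)} \right)}} = \sqrt{426 - \frac{1}{-7 + 5 \left(-2\right)}} = \sqrt{426 - \frac{1}{-7 - 10}} = \sqrt{426 - \frac{1}{-17}} = \sqrt{426 - - \frac{1}{17}} = \sqrt{426 + \frac{1}{17}} = \sqrt{\frac{7243}{17}} = \frac{\sqrt{123131}}{17}$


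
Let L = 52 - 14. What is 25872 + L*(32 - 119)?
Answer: 22566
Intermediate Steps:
L = 38
25872 + L*(32 - 119) = 25872 + 38*(32 - 119) = 25872 + 38*(-87) = 25872 - 3306 = 22566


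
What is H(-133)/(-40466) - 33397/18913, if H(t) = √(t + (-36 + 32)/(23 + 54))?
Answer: -33397/18913 - I*√788865/3115882 ≈ -1.7658 - 0.00028505*I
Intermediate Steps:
H(t) = √(-4/77 + t) (H(t) = √(t - 4/77) = √(-4/77 + t))
H(-133)/(-40466) - 33397/18913 = (√(-308 + 5929*(-133))/77)/(-40466) - 33397/18913 = (√(-308 - 788557)/77)*(-1/40466) - 33397*1/18913 = (√(-788865)/77)*(-1/40466) - 33397/18913 = ((I*√788865)/77)*(-1/40466) - 33397/18913 = (I*√788865/77)*(-1/40466) - 33397/18913 = -I*√788865/3115882 - 33397/18913 = -33397/18913 - I*√788865/3115882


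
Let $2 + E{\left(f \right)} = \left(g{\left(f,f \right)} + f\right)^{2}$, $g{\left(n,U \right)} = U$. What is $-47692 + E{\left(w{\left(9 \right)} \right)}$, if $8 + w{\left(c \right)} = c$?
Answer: $-47690$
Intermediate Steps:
$w{\left(c \right)} = -8 + c$
$E{\left(f \right)} = -2 + 4 f^{2}$ ($E{\left(f \right)} = -2 + \left(f + f\right)^{2} = -2 + \left(2 f\right)^{2} = -2 + 4 f^{2}$)
$-47692 + E{\left(w{\left(9 \right)} \right)} = -47692 - \left(2 - 4 \left(-8 + 9\right)^{2}\right) = -47692 - \left(2 - 4 \cdot 1^{2}\right) = -47692 + \left(-2 + 4 \cdot 1\right) = -47692 + \left(-2 + 4\right) = -47692 + 2 = -47690$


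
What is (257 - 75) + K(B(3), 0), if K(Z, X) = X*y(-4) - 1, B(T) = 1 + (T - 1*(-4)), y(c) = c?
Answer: 181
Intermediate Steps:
B(T) = 5 + T (B(T) = 1 + (T + 4) = 1 + (4 + T) = 5 + T)
K(Z, X) = -1 - 4*X (K(Z, X) = X*(-4) - 1 = -4*X - 1 = -1 - 4*X)
(257 - 75) + K(B(3), 0) = (257 - 75) + (-1 - 4*0) = 182 + (-1 + 0) = 182 - 1 = 181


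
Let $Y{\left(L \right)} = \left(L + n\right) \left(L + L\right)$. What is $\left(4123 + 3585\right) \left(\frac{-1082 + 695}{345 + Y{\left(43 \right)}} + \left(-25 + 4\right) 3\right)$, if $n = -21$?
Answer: $- \frac{1089279144}{2237} \approx -4.8694 \cdot 10^{5}$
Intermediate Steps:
$Y{\left(L \right)} = 2 L \left(-21 + L\right)$ ($Y{\left(L \right)} = \left(L - 21\right) \left(L + L\right) = \left(-21 + L\right) 2 L = 2 L \left(-21 + L\right)$)
$\left(4123 + 3585\right) \left(\frac{-1082 + 695}{345 + Y{\left(43 \right)}} + \left(-25 + 4\right) 3\right) = \left(4123 + 3585\right) \left(\frac{-1082 + 695}{345 + 2 \cdot 43 \left(-21 + 43\right)} + \left(-25 + 4\right) 3\right) = 7708 \left(- \frac{387}{345 + 2 \cdot 43 \cdot 22} - 63\right) = 7708 \left(- \frac{387}{345 + 1892} - 63\right) = 7708 \left(- \frac{387}{2237} - 63\right) = 7708 \left(- \frac{141318}{2237}\right) = - \frac{1089279144}{2237}$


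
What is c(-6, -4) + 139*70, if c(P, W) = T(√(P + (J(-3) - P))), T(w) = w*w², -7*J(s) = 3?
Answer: 9730 - 3*I*√21/49 ≈ 9730.0 - 0.28057*I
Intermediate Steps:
J(s) = -3/7 (J(s) = -⅐*3 = -3/7)
T(w) = w³
c(P, W) = -3*I*√21/49 (c(P, W) = (√(P + (-3/7 - P)))³ = (√(-3/7))³ = (I*√21/7)³ = -3*I*√21/49)
c(-6, -4) + 139*70 = -3*I*√21/49 + 139*70 = -3*I*√21/49 + 9730 = 9730 - 3*I*√21/49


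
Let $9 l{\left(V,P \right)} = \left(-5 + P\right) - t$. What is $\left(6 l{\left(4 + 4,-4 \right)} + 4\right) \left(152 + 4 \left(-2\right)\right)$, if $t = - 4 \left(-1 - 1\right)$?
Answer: $-1056$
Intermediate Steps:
$t = 8$ ($t = \left(-4\right) \left(-2\right) = 8$)
$l{\left(V,P \right)} = - \frac{13}{9} + \frac{P}{9}$ ($l{\left(V,P \right)} = \frac{\left(-5 + P\right) - 8}{9} = \frac{-13 + P}{9} = - \frac{13}{9} + \frac{P}{9}$)
$\left(6 l{\left(4 + 4,-4 \right)} + 4\right) \left(152 + 4 \left(-2\right)\right) = \left(6 \left(- \frac{13}{9} + \frac{1}{9} \left(-4\right)\right) + 4\right) \left(152 + 4 \left(-2\right)\right) = \left(6 \left(- \frac{13}{9} - \frac{4}{9}\right) + 4\right) \left(152 - 8\right) = \left(6 \left(- \frac{17}{9}\right) + 4\right) 144 = \left(- \frac{34}{3} + 4\right) 144 = \left(- \frac{22}{3}\right) 144 = -1056$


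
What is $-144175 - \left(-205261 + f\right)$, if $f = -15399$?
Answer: $76485$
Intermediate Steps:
$-144175 - \left(-205261 + f\right) = -144175 - \left(-205261 - 15399\right) = -144175 - -220660 = -144175 + 220660 = 76485$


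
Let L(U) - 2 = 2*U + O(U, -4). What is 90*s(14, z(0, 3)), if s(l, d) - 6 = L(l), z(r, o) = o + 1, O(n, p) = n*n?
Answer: 20880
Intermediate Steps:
O(n, p) = n²
z(r, o) = 1 + o
L(U) = 2 + U² + 2*U (L(U) = 2 + (2*U + U²) = 2 + (U² + 2*U) = 2 + U² + 2*U)
s(l, d) = 8 + l² + 2*l (s(l, d) = 6 + (2 + l² + 2*l) = 8 + l² + 2*l)
90*s(14, z(0, 3)) = 90*(8 + 14² + 2*14) = 90*(8 + 196 + 28) = 90*232 = 20880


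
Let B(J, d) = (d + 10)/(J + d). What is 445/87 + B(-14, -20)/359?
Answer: 2716270/530961 ≈ 5.1158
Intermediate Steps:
B(J, d) = (10 + d)/(J + d)
445/87 + B(-14, -20)/359 = 445/87 + ((10 - 20)/(-14 - 20))/359 = 445*(1/87) + (-10/(-34))*(1/359) = 445/87 - 1/34*(-10)*(1/359) = 445/87 + (5/17)*(1/359) = 445/87 + 5/6103 = 2716270/530961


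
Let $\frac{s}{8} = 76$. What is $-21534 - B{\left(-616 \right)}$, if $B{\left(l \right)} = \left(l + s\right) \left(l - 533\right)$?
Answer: $-30726$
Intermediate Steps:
$s = 608$ ($s = 8 \cdot 76 = 608$)
$B{\left(l \right)} = \left(-533 + l\right) \left(608 + l\right)$ ($B{\left(l \right)} = \left(l + 608\right) \left(l - 533\right) = \left(608 + l\right) \left(-533 + l\right) = \left(-533 + l\right) \left(608 + l\right)$)
$-21534 - B{\left(-616 \right)} = -21534 - \left(-324064 + \left(-616\right)^{2} + 75 \left(-616\right)\right) = -21534 - \left(-324064 + 379456 - 46200\right) = -21534 - 9192 = -30726$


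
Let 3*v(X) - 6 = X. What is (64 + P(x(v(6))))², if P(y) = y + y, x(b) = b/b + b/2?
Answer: 4900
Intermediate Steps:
v(X) = 2 + X/3
x(b) = 1 + b/2 (x(b) = 1 + b*(½) = 1 + b/2)
P(y) = 2*y
(64 + P(x(v(6))))² = (64 + 2*(1 + (2 + (⅓)*6)/2))² = (64 + 2*(1 + (2 + 2)/2))² = (64 + 2*(1 + (½)*4))² = (64 + 2*(1 + 2))² = (64 + 2*3)² = (64 + 6)² = 70² = 4900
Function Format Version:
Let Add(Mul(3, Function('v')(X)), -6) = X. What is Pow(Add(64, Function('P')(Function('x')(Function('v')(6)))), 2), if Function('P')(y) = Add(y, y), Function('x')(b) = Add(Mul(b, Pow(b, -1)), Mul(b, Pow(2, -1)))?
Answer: 4900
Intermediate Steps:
Function('v')(X) = Add(2, Mul(Rational(1, 3), X))
Function('x')(b) = Add(1, Mul(Rational(1, 2), b)) (Function('x')(b) = Add(1, Mul(b, Rational(1, 2))) = Add(1, Mul(Rational(1, 2), b)))
Function('P')(y) = Mul(2, y)
Pow(Add(64, Function('P')(Function('x')(Function('v')(6)))), 2) = Pow(Add(64, Mul(2, Add(1, Mul(Rational(1, 2), Add(2, Mul(Rational(1, 3), 6)))))), 2) = Pow(Add(64, Mul(2, Add(1, Mul(Rational(1, 2), Add(2, 2))))), 2) = Pow(Add(64, Mul(2, Add(1, Mul(Rational(1, 2), 4)))), 2) = Pow(Add(64, Mul(2, Add(1, 2))), 2) = Pow(Add(64, Mul(2, 3)), 2) = Pow(Add(64, 6), 2) = Pow(70, 2) = 4900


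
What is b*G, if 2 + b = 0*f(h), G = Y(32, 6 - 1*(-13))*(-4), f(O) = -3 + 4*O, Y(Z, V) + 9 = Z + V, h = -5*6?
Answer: 336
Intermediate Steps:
h = -30
Y(Z, V) = -9 + V + Z (Y(Z, V) = -9 + (Z + V) = -9 + (V + Z) = -9 + V + Z)
G = -168 (G = (-9 + (6 - 1*(-13)) + 32)*(-4) = (-9 + (6 + 13) + 32)*(-4) = (-9 + 19 + 32)*(-4) = 42*(-4) = -168)
b = -2 (b = -2 + 0*(-3 + 4*(-30)) = -2 + 0*(-3 - 120) = -2 + 0*(-123) = -2 + 0 = -2)
b*G = -2*(-168) = 336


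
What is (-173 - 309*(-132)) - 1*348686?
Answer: -308071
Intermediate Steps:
(-173 - 309*(-132)) - 1*348686 = (-173 + 40788) - 348686 = 40615 - 348686 = -308071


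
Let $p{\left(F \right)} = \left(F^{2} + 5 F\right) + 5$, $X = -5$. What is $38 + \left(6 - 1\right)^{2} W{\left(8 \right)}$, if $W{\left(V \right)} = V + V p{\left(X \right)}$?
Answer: $1238$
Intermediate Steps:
$p{\left(F \right)} = 5 + F^{2} + 5 F$
$W{\left(V \right)} = 6 V$ ($W{\left(V \right)} = V + V \left(5 + \left(-5\right)^{2} + 5 \left(-5\right)\right) = V + V \left(5 + 25 - 25\right) = V + V 5 = V + 5 V = 6 V$)
$38 + \left(6 - 1\right)^{2} W{\left(8 \right)} = 38 + \left(6 - 1\right)^{2} \cdot 6 \cdot 8 = 38 + 5^{2} \cdot 48 = 38 + 25 \cdot 48 = 38 + 1200 = 1238$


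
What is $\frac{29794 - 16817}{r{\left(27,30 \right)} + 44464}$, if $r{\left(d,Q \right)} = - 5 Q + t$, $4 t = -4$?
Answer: $\frac{12977}{44313} \approx 0.29285$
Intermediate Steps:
$t = -1$ ($t = \frac{1}{4} \left(-4\right) = -1$)
$r{\left(d,Q \right)} = -1 - 5 Q$ ($r{\left(d,Q \right)} = - 5 Q - 1 = -1 - 5 Q$)
$\frac{29794 - 16817}{r{\left(27,30 \right)} + 44464} = \frac{29794 - 16817}{\left(-1 - 150\right) + 44464} = \frac{12977}{\left(-1 - 150\right) + 44464} = \frac{12977}{-151 + 44464} = \frac{12977}{44313}$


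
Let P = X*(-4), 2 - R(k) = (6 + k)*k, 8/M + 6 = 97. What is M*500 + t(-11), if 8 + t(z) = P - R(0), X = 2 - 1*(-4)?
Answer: 906/91 ≈ 9.9560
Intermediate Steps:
M = 8/91 (M = 8/(-6 + 97) = 8/91 ≈ 0.087912)
X = 6 (X = 2 + 4 = 6)
R(k) = 2 - k*(6 + k) (R(k) = 2 - (6 + k)*k = 2 - k*(6 + k))
P = -24 (P = 6*(-4) = -24)
t(z) = -34 (t(z) = -8 + (-24 - (2 - 1*0² - 6*0)) = -8 + (-24 - (2 - 1*0 + 0)) = -8 + (-24 - (2 + 0 + 0)) = -8 + (-24 - 1*2) = -8 + (-24 - 2) = -8 - 26 = -34)
M*500 + t(-11) = (8/91)*500 - 34 = 4000/91 - 34 = 906/91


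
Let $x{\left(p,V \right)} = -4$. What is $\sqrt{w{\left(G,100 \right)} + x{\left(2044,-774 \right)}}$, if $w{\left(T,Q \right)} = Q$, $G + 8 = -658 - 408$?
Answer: $4 \sqrt{6} \approx 9.798$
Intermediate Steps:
$G = -1074$ ($G = -8 - 1066 = -1074$)
$\sqrt{w{\left(G,100 \right)} + x{\left(2044,-774 \right)}} = \sqrt{100 - 4} = \sqrt{96} = 4 \sqrt{6}$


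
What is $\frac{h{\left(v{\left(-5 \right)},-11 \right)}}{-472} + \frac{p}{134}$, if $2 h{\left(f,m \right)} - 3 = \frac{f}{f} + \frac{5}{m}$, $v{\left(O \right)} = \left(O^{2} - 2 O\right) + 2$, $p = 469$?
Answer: $\frac{36305}{10384} \approx 3.4962$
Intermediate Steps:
$v{\left(O \right)} = 2 + O^{2} - 2 O$
$h{\left(f,m \right)} = 2 + \frac{5}{2 m}$ ($h{\left(f,m \right)} = \frac{3}{2} + \frac{\frac{f}{f} + \frac{5}{m}}{2} = \frac{3}{2} + \frac{1 + \frac{5}{m}}{2} = \frac{3}{2} + \left(\frac{1}{2} + \frac{5}{2 m}\right) = 2 + \frac{5}{2 m}$)
$\frac{h{\left(v{\left(-5 \right)},-11 \right)}}{-472} + \frac{p}{134} = \frac{2 + \frac{5}{2 \left(-11\right)}}{-472} + \frac{469}{134} = \left(2 + \frac{5}{2} \left(- \frac{1}{11}\right)\right) \left(- \frac{1}{472}\right) + 469 \cdot \frac{1}{134} = \left(2 - \frac{5}{22}\right) \left(- \frac{1}{472}\right) + \frac{7}{2} = \frac{39}{22} \left(- \frac{1}{472}\right) + \frac{7}{2} = - \frac{39}{10384} + \frac{7}{2} = \frac{36305}{10384}$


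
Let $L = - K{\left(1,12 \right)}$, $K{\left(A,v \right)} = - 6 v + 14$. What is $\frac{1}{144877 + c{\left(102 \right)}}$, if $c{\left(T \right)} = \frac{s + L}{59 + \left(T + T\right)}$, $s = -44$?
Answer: $\frac{263}{38102665} \approx 6.9024 \cdot 10^{-6}$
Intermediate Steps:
$K{\left(A,v \right)} = 14 - 6 v$
$L = 58$ ($L = - (14 - 72) = \left(-1\right) \left(-58\right) = 58$)
$c{\left(T \right)} = \frac{14}{59 + 2 T}$ ($c{\left(T \right)} = \frac{-44 + 58}{59 + \left(T + T\right)} = \frac{14}{59 + 2 T}$)
$\frac{1}{144877 + c{\left(102 \right)}} = \frac{1}{144877 + \frac{14}{59 + 2 \cdot 102}} = \frac{1}{144877 + \frac{14}{59 + 204}} = \frac{1}{144877 + \frac{14}{263}} = \frac{1}{\frac{38102665}{263}} = \frac{263}{38102665}$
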